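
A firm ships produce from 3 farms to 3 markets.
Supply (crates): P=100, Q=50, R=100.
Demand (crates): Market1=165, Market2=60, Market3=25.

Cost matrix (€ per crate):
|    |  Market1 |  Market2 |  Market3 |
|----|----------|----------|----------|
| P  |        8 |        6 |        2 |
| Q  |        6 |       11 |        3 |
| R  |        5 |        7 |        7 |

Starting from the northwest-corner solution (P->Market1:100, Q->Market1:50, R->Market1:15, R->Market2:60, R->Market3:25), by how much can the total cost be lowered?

Current plan cost = 100·8 + 50·6 + 15·5 + 60·7 + 25·7 = €1770.
Optimal plan:
  P→Market1: 15 crates
  P→Market2: 60 crates
  P→Market3: 25 crates
  Q→Market1: 50 crates
  R→Market1: 100 crates
Optimal cost = €1330.
Saving = 1770 − 1330 = €440.

440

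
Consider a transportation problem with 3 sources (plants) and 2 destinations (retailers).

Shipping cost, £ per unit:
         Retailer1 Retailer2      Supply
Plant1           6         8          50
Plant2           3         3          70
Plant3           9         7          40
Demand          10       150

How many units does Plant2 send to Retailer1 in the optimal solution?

0

Solving gives:
  Plant1 to Retailer1: 10 × £6 = £60
  Plant1 to Retailer2: 40 × £8 = £320
  Plant2 to Retailer2: 70 × £3 = £210
  Plant3 to Retailer2: 40 × £7 = £280
Total cost = £870.
The route Plant2→Retailer1 is not used.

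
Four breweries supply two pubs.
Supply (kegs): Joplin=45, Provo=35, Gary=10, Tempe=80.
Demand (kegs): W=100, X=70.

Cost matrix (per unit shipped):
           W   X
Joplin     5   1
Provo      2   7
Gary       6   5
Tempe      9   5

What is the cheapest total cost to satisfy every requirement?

795

A cheapest plan:
  Joplin to W: 45 × 5 = 225
  Provo to W: 35 × 2 = 70
  Gary to W: 10 × 6 = 60
  Tempe to W: 10 × 9 = 90
  Tempe to X: 70 × 5 = 350
Total = 225 + 70 + 60 + 90 + 350 = 795.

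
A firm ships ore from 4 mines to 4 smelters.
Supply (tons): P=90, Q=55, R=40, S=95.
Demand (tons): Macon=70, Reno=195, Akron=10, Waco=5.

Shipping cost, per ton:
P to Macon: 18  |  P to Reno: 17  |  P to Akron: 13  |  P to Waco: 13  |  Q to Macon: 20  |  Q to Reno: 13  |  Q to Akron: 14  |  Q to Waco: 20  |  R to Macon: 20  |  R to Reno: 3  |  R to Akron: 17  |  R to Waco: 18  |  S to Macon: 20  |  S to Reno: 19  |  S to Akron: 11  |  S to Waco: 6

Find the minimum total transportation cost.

4095

A cheapest plan:
  P–Reno: 90 × 17 = 1530
  Q–Reno: 55 × 13 = 715
  R–Reno: 40 × 3 = 120
  S–Macon: 70 × 20 = 1400
  S–Reno: 10 × 19 = 190
  S–Akron: 10 × 11 = 110
  S–Waco: 5 × 6 = 30
Total = 1530 + 715 + 120 + 1400 + 190 + 110 + 30 = 4095.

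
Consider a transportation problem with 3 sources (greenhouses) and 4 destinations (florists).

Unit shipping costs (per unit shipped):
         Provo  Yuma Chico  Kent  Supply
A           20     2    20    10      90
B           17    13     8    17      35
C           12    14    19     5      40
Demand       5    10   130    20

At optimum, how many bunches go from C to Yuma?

0

Optimal shipments:
  A->Yuma: 10 × 2 = 20
  A->Chico: 80 × 20 = 1600
  B->Chico: 35 × 8 = 280
  C->Provo: 5 × 12 = 60
  C->Chico: 15 × 19 = 285
  C->Kent: 20 × 5 = 100
Total cost = 2345.
The route C→Yuma is not used.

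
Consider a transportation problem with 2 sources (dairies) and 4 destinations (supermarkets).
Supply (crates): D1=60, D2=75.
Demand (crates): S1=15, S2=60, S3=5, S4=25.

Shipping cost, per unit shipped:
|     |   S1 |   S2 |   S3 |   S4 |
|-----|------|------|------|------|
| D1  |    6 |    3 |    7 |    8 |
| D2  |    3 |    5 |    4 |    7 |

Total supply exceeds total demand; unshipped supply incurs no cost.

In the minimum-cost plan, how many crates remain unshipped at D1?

0

An optimal plan:
  D1->S2: 60 × 3 = 180
  D2->S1: 15 × 3 = 45
  D2->S3: 5 × 4 = 20
  D2->S4: 25 × 7 = 175
Total cost = 420.
D1 ships 60 of its 60, leaving 0.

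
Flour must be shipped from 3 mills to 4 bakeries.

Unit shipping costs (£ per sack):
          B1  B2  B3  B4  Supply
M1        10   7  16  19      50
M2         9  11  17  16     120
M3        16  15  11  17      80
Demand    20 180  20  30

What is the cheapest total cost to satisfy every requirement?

2810

One minimum-cost allocation:
  M1–B2: 50 sacks
  M2–B1: 20 sacks
  M2–B2: 100 sacks
  M3–B2: 30 sacks
  M3–B3: 20 sacks
  M3–B4: 30 sacks
Total cost = £2810.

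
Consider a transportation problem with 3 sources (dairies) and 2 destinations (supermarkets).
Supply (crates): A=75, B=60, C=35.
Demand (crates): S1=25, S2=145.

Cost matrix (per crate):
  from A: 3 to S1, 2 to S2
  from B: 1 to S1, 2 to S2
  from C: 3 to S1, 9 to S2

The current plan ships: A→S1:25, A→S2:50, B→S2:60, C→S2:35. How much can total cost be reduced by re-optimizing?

175

Current plan cost = 25·3 + 50·2 + 60·2 + 35·9 = 610.
Optimal plan:
  A–S2: 75 crates
  B–S2: 60 crates
  C–S1: 25 crates
  C–S2: 10 crates
Optimal cost = 435.
Saving = 610 − 435 = 175.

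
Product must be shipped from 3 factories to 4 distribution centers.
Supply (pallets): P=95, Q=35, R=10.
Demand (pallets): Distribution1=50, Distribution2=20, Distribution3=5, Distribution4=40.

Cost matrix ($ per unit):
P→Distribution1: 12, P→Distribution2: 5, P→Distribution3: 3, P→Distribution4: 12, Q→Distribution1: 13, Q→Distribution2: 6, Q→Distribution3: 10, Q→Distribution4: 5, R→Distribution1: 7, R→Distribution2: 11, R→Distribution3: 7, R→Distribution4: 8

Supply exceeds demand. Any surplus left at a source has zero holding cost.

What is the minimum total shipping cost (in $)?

An optimal shipping plan:
  P–Distribution1: 40 × $12 = $480
  P–Distribution2: 20 × $5 = $100
  P–Distribution3: 5 × $3 = $15
  P–Distribution4: 5 × $12 = $60
  Q–Distribution4: 35 × $5 = $175
  R–Distribution1: 10 × $7 = $70
Total = 480 + 100 + 15 + 60 + 175 + 70 = $900.

900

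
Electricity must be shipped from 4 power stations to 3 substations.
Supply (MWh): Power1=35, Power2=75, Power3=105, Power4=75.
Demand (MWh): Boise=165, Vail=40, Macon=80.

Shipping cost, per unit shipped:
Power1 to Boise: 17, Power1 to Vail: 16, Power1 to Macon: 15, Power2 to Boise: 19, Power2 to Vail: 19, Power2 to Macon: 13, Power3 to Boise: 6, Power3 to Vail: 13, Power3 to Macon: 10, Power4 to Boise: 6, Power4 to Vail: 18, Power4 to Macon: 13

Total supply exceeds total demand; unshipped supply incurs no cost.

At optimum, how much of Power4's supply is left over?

0

An optimal plan:
  Power1->Vail: 35 × 16 = 560
  Power2->Macon: 70 × 13 = 910
  Power3->Boise: 90 × 6 = 540
  Power3->Vail: 5 × 13 = 65
  Power3->Macon: 10 × 10 = 100
  Power4->Boise: 75 × 6 = 450
Total cost = 2625.
Power4 ships 75 of its 75, leaving 0.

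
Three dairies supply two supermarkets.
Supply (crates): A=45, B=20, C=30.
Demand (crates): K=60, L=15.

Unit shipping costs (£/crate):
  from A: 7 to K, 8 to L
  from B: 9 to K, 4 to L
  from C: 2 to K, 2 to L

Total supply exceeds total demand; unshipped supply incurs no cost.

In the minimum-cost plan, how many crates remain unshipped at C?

Minimum-cost shipments:
  A->K: 30 × £7 = £210
  B->L: 15 × £4 = £60
  C->K: 30 × £2 = £60
Total cost = £330.
C ships 30 of its 30, leaving 0.

0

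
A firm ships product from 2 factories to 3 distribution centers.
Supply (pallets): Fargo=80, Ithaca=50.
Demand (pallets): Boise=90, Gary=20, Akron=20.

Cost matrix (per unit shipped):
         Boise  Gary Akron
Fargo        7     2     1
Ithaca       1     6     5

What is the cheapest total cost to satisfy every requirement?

390

One minimum-cost allocation:
  Fargo->Boise: 40 × 7 = 280
  Fargo->Gary: 20 × 2 = 40
  Fargo->Akron: 20 × 1 = 20
  Ithaca->Boise: 50 × 1 = 50
Total = 280 + 40 + 20 + 50 = 390.
(Supply check: Fargo ships 80; Ithaca ships 50.)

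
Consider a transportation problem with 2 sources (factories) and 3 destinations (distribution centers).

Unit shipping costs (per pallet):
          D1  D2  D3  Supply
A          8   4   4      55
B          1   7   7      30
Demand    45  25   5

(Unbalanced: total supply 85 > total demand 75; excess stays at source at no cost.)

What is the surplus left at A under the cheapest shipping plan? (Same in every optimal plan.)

Minimum-cost shipments:
  A–D1: 15 × 8 = 120
  A–D2: 25 × 4 = 100
  A–D3: 5 × 4 = 20
  B–D1: 30 × 1 = 30
Total cost = 270.
A ships 45 of its 55, leaving 10.

10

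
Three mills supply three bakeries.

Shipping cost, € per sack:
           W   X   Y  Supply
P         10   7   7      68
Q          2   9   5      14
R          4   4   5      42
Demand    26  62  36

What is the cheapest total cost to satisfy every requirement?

672

One minimum-cost allocation:
  P->X: 32 × €7 = €224
  P->Y: 36 × €7 = €252
  Q->W: 14 × €2 = €28
  R->W: 12 × €4 = €48
  R->X: 30 × €4 = €120
Total = 224 + 252 + 28 + 48 + 120 = €672.
(Supply check: P ships 68; Q ships 14; R ships 42.)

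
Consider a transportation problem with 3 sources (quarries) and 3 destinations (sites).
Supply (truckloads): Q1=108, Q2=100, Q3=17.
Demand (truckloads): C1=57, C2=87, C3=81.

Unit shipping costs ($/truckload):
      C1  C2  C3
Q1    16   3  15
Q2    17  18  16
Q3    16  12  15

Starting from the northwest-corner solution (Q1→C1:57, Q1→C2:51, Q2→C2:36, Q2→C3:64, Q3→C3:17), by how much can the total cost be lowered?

504

Current plan cost = 57·16 + 51·3 + 36·18 + 64·16 + 17·15 = $2992.
Optimal plan:
  Q1–C2: 87 × $3 = $261
  Q1–C3: 21 × $15 = $315
  Q2–C1: 40 × $17 = $680
  Q2–C3: 60 × $16 = $960
  Q3–C1: 17 × $16 = $272
Optimal cost = $2488.
Saving = 2992 − 2488 = $504.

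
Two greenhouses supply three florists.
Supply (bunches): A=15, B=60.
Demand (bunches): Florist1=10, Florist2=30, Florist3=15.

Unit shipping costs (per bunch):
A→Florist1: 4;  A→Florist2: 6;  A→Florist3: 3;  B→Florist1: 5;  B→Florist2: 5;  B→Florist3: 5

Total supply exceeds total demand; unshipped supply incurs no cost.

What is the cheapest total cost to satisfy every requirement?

Optimal allocation:
  A to Florist3: 15 × 3 = 45
  B to Florist1: 10 × 5 = 50
  B to Florist2: 30 × 5 = 150
Total = 45 + 50 + 150 = 245.

245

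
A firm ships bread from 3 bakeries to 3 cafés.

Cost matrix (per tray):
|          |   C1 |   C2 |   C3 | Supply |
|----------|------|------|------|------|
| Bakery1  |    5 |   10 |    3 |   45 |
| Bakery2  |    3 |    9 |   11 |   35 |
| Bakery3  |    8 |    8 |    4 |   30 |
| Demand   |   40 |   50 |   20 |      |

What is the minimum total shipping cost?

630

An optimal shipping plan:
  Bakery1 to C1: 5 trays
  Bakery1 to C2: 20 trays
  Bakery1 to C3: 20 trays
  Bakery2 to C1: 35 trays
  Bakery3 to C2: 30 trays
Total cost = 630.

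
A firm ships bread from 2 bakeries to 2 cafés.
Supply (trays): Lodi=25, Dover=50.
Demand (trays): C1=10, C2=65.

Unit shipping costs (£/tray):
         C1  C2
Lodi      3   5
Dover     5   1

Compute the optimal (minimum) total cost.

A cheapest plan:
  Lodi→C1: 10 trays
  Lodi→C2: 15 trays
  Dover→C2: 50 trays
Total cost = £155.

155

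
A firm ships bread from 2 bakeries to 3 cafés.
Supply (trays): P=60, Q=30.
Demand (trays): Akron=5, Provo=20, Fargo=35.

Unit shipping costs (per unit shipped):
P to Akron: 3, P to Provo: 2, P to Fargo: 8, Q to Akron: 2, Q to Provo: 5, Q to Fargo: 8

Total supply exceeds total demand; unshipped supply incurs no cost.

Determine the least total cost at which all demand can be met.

A cheapest plan:
  P→Provo: 20 × 2 = 40
  P→Fargo: 10 × 8 = 80
  Q→Akron: 5 × 2 = 10
  Q→Fargo: 25 × 8 = 200
Total = 40 + 80 + 10 + 200 = 330.
(Supply check: P ships 30; Q ships 30.)

330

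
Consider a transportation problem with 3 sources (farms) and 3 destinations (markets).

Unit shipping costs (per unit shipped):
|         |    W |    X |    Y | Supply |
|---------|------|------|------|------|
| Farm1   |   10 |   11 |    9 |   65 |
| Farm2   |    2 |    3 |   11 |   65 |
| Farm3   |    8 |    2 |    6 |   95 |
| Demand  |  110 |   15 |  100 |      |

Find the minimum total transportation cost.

1270

One minimum-cost allocation:
  Farm1–W: 45 × 10 = 450
  Farm1–Y: 20 × 9 = 180
  Farm2–W: 65 × 2 = 130
  Farm3–X: 15 × 2 = 30
  Farm3–Y: 80 × 6 = 480
Total = 450 + 180 + 130 + 30 + 480 = 1270.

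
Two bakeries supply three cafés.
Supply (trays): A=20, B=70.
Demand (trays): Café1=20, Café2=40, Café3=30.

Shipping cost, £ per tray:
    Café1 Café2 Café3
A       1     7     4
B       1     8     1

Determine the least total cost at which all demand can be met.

350

An optimal shipping plan:
  A–Café2: 20 × £7 = £140
  B–Café1: 20 × £1 = £20
  B–Café2: 20 × £8 = £160
  B–Café3: 30 × £1 = £30
Total = 140 + 20 + 160 + 30 = £350.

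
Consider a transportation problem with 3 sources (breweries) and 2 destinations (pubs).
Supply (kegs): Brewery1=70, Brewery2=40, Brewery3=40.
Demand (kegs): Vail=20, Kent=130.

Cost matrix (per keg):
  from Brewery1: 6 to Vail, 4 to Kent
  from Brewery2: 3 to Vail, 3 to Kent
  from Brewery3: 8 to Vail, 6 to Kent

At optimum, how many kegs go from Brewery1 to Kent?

70

The minimum-cost plan:
  Brewery1→Kent: 70 × 4 = 280
  Brewery2→Vail: 20 × 3 = 60
  Brewery2→Kent: 20 × 3 = 60
  Brewery3→Kent: 40 × 6 = 240
Total cost = 640.
So Brewery1→Kent carries 70 kegs.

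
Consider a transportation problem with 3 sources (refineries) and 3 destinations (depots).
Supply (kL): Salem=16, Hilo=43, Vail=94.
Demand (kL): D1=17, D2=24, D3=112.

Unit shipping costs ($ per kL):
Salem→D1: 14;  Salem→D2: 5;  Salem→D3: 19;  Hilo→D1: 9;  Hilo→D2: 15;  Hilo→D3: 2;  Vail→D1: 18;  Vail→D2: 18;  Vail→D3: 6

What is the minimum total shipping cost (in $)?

945

Optimal allocation:
  Salem→D2: 16 × $5 = $80
  Hilo→D1: 17 × $9 = $153
  Hilo→D3: 26 × $2 = $52
  Vail→D2: 8 × $18 = $144
  Vail→D3: 86 × $6 = $516
Total = 80 + 153 + 52 + 144 + 516 = $945.
(Supply check: Salem ships 16; Hilo ships 43; Vail ships 94.)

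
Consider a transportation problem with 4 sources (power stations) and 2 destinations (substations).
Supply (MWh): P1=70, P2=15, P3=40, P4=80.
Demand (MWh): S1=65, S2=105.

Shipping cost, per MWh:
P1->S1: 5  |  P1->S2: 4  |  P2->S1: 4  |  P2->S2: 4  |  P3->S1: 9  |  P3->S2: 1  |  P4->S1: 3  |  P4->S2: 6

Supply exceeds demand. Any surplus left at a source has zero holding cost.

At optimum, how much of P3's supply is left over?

0

Minimum-cost shipments:
  P1–S2: 65 × 4 = 260
  P3–S2: 40 × 1 = 40
  P4–S1: 65 × 3 = 195
Total cost = 495.
P3 ships 40 of its 40, leaving 0.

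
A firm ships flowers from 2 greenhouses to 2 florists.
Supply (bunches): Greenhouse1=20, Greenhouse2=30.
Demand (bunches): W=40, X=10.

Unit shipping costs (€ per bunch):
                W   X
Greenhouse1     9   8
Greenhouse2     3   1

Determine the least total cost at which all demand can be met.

Optimal allocation:
  Greenhouse1–W: 20 × €9 = €180
  Greenhouse2–W: 20 × €3 = €60
  Greenhouse2–X: 10 × €1 = €10
Total = 180 + 60 + 10 = €250.

250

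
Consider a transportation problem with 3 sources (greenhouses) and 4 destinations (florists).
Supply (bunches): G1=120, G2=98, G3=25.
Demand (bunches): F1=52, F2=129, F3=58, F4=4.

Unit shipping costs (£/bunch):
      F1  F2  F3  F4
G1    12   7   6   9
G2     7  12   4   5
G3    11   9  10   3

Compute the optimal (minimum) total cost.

1577

An optimal shipping plan:
  G1 to F2: 120 bunches
  G2 to F1: 40 bunches
  G2 to F3: 58 bunches
  G3 to F1: 12 bunches
  G3 to F2: 9 bunches
  G3 to F4: 4 bunches
Total cost = £1577.
(Supply check: G1 ships 120; G2 ships 98; G3 ships 25.)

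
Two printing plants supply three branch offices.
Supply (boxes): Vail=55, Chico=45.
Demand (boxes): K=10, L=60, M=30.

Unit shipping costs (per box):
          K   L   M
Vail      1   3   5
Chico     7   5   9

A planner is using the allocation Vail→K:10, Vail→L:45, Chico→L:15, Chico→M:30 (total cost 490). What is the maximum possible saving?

60

Current plan cost = 10·1 + 45·3 + 15·5 + 30·9 = 490.
Optimal plan:
  Vail to K: 10 × 1 = 10
  Vail to L: 15 × 3 = 45
  Vail to M: 30 × 5 = 150
  Chico to L: 45 × 5 = 225
Optimal cost = 430.
Saving = 490 − 430 = 60.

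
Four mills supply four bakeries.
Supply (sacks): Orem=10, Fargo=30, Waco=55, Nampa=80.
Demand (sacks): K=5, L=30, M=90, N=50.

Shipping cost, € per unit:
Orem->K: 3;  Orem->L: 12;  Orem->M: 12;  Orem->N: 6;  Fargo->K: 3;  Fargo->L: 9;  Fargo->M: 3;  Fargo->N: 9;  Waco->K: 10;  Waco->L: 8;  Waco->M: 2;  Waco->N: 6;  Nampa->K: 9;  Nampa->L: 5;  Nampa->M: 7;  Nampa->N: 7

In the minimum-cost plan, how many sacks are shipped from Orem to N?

5

Optimal shipments:
  Orem–K: 5 × €3 = €15
  Orem–N: 5 × €6 = €30
  Fargo–M: 30 × €3 = €90
  Waco–M: 55 × €2 = €110
  Nampa–L: 30 × €5 = €150
  Nampa–M: 5 × €7 = €35
  Nampa–N: 45 × €7 = €315
Total cost = €745.
So Orem→N carries 5 sacks.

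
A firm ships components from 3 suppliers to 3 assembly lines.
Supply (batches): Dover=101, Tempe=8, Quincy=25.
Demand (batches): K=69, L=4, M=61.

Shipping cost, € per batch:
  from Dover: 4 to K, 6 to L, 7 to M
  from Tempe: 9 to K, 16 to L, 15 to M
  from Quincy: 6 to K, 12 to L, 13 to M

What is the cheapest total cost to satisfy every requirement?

A cheapest plan:
  Dover–K: 36 × €4 = €144
  Dover–L: 4 × €6 = €24
  Dover–M: 61 × €7 = €427
  Tempe–K: 8 × €9 = €72
  Quincy–K: 25 × €6 = €150
Total = 144 + 24 + 427 + 72 + 150 = €817.

817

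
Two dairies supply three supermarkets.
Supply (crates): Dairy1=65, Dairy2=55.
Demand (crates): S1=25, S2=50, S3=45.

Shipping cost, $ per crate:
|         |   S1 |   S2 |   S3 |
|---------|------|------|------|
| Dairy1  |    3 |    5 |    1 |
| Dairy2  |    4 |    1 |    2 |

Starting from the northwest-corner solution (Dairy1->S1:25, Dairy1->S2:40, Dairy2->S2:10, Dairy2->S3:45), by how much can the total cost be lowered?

Current plan cost = 25·3 + 40·5 + 10·1 + 45·2 = $375.
Optimal plan:
  Dairy1 to S1: 25 × $3 = $75
  Dairy1 to S3: 40 × $1 = $40
  Dairy2 to S2: 50 × $1 = $50
  Dairy2 to S3: 5 × $2 = $10
Optimal cost = $175.
Saving = 375 − 175 = $200.

200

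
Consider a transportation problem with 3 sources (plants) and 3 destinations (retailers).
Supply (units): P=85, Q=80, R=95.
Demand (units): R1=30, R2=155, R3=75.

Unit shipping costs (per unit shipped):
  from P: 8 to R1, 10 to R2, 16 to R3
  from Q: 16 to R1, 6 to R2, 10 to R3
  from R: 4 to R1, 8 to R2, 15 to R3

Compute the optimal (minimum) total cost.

An optimal shipping plan:
  P–R2: 85 units
  Q–R2: 5 units
  Q–R3: 75 units
  R–R1: 30 units
  R–R2: 65 units
Total cost = 2270.
(Supply check: P ships 85; Q ships 80; R ships 95.)

2270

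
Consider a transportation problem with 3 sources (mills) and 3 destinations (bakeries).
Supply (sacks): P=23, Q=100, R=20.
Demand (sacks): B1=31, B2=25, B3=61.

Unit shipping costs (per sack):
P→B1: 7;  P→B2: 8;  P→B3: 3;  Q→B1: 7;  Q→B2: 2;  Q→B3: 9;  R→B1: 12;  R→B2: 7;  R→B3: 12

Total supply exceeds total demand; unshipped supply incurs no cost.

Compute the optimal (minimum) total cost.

678

A cheapest plan:
  P–B3: 23 × 3 = 69
  Q–B1: 31 × 7 = 217
  Q–B2: 25 × 2 = 50
  Q–B3: 38 × 9 = 342
Total = 69 + 217 + 50 + 342 = 678.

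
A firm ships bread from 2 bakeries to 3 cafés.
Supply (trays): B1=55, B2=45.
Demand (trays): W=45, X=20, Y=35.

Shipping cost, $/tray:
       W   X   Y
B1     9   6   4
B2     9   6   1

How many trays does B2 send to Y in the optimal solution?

Solving gives:
  B1–W: 45 trays
  B1–X: 10 trays
  B2–X: 10 trays
  B2–Y: 35 trays
Total cost = $560.
So B2→Y carries 35 trays.

35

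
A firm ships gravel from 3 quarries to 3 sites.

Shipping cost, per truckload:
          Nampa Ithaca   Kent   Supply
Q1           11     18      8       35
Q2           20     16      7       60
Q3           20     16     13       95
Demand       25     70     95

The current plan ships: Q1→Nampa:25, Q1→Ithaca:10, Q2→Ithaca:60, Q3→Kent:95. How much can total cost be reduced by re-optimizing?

Current plan cost = 25·11 + 10·18 + 60·16 + 95·13 = 2650.
Optimal plan:
  Q1→Nampa: 25 × 11 = 275
  Q1→Kent: 10 × 8 = 80
  Q2→Kent: 60 × 7 = 420
  Q3→Ithaca: 70 × 16 = 1120
  Q3→Kent: 25 × 13 = 325
Optimal cost = 2220.
Saving = 2650 − 2220 = 430.

430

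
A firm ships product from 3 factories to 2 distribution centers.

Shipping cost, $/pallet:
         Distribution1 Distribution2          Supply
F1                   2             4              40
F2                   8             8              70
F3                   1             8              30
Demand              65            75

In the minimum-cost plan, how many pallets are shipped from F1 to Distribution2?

5

The minimum-cost plan:
  F1 to Distribution1: 35 pallets
  F1 to Distribution2: 5 pallets
  F2 to Distribution2: 70 pallets
  F3 to Distribution1: 30 pallets
Total cost = $680.
So F1→Distribution2 carries 5 pallets.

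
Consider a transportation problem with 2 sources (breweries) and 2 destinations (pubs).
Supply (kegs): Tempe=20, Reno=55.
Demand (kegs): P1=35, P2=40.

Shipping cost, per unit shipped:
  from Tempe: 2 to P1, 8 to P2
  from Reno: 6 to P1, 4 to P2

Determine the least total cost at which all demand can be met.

290

Optimal allocation:
  Tempe->P1: 20 × 2 = 40
  Reno->P1: 15 × 6 = 90
  Reno->P2: 40 × 4 = 160
Total = 40 + 90 + 160 = 290.
(Supply check: Tempe ships 20; Reno ships 55.)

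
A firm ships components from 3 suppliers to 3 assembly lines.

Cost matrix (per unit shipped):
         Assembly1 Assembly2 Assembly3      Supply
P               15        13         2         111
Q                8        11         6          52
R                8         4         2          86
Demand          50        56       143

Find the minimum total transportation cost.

918

Optimal allocation:
  P->Assembly3: 111 × 2 = 222
  Q->Assembly1: 50 × 8 = 400
  Q->Assembly3: 2 × 6 = 12
  R->Assembly2: 56 × 4 = 224
  R->Assembly3: 30 × 2 = 60
Total = 222 + 400 + 12 + 224 + 60 = 918.
(Supply check: P ships 111; Q ships 52; R ships 86.)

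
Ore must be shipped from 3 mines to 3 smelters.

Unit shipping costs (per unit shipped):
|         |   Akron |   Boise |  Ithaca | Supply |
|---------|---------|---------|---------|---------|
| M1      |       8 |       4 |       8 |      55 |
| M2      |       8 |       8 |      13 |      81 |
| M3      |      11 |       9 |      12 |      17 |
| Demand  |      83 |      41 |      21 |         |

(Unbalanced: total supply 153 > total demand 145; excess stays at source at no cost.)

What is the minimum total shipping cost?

1030

Optimal allocation:
  M1 to Boise: 41 × 4 = 164
  M1 to Ithaca: 14 × 8 = 112
  M2 to Akron: 81 × 8 = 648
  M3 to Akron: 2 × 11 = 22
  M3 to Ithaca: 7 × 12 = 84
Total = 164 + 112 + 648 + 22 + 84 = 1030.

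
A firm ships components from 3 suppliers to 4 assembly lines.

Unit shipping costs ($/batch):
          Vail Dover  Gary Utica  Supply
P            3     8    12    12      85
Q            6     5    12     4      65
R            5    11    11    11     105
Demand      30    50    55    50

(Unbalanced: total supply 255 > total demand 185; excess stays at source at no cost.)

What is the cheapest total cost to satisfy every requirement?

An optimal shipping plan:
  P to Vail: 30 × $3 = $90
  P to Dover: 35 × $8 = $280
  Q to Dover: 15 × $5 = $75
  Q to Utica: 50 × $4 = $200
  R to Gary: 55 × $11 = $605
Total = 90 + 280 + 75 + 200 + 605 = $1250.

1250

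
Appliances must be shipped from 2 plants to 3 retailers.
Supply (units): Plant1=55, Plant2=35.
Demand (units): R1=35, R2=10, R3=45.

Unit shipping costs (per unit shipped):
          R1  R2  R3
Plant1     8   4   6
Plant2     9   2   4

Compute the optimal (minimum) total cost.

520

Optimal allocation:
  Plant1→R1: 35 × 8 = 280
  Plant1→R2: 10 × 4 = 40
  Plant1→R3: 10 × 6 = 60
  Plant2→R3: 35 × 4 = 140
Total = 280 + 40 + 60 + 140 = 520.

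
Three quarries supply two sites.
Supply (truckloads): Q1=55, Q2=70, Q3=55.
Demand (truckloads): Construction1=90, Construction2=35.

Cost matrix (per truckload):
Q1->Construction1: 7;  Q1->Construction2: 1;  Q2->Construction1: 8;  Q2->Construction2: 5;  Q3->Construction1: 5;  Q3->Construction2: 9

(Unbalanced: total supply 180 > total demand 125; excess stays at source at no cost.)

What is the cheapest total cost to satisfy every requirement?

Optimal allocation:
  Q1->Construction1: 20 × 7 = 140
  Q1->Construction2: 35 × 1 = 35
  Q2->Construction1: 15 × 8 = 120
  Q3->Construction1: 55 × 5 = 275
Total = 140 + 35 + 120 + 275 = 570.

570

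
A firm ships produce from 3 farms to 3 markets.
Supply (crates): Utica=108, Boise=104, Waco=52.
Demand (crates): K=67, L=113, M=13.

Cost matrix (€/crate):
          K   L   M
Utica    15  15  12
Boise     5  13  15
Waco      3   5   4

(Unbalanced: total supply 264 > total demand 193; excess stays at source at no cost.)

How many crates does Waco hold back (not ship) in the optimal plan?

0

Minimum-cost shipments:
  Utica→L: 24 × €15 = €360
  Utica→M: 13 × €12 = €156
  Boise→K: 67 × €5 = €335
  Boise→L: 37 × €13 = €481
  Waco→L: 52 × €5 = €260
Total cost = €1592.
Waco ships 52 of its 52, leaving 0.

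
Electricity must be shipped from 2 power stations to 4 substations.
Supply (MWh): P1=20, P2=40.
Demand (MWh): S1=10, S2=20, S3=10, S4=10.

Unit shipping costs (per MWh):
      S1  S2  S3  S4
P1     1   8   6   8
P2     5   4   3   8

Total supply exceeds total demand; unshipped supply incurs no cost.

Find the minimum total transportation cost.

200

Optimal allocation:
  P1->S1: 10 × 1 = 10
  P1->S4: 10 × 8 = 80
  P2->S2: 20 × 4 = 80
  P2->S3: 10 × 3 = 30
Total = 10 + 80 + 80 + 30 = 200.
(Supply check: P1 ships 20; P2 ships 30.)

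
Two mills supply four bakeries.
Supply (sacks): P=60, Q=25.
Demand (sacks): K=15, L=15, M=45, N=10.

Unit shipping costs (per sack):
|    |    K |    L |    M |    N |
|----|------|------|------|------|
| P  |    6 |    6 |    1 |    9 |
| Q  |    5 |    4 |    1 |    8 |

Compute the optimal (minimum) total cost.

275

One minimum-cost allocation:
  P→K: 15 sacks
  P→M: 45 sacks
  Q→L: 15 sacks
  Q→N: 10 sacks
Total cost = 275.
(Supply check: P ships 60; Q ships 25.)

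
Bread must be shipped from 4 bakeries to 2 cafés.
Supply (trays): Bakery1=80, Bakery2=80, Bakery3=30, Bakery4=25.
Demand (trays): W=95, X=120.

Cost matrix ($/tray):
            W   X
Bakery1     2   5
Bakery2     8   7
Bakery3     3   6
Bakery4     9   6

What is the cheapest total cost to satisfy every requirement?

One minimum-cost allocation:
  Bakery1–W: 80 × $2 = $160
  Bakery2–X: 80 × $7 = $560
  Bakery3–W: 15 × $3 = $45
  Bakery3–X: 15 × $6 = $90
  Bakery4–X: 25 × $6 = $150
Total = 160 + 560 + 45 + 90 + 150 = $1005.

1005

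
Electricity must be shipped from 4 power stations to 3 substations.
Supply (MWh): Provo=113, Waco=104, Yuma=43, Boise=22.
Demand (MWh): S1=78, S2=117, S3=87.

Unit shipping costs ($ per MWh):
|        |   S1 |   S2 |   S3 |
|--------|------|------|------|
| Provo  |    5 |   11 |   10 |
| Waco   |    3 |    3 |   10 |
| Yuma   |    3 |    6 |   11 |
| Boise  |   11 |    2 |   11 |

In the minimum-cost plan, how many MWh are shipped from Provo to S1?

Solving gives:
  Provo to S1: 26 × $5 = $130
  Provo to S3: 87 × $10 = $870
  Waco to S1: 9 × $3 = $27
  Waco to S2: 95 × $3 = $285
  Yuma to S1: 43 × $3 = $129
  Boise to S2: 22 × $2 = $44
Total cost = $1485.
So Provo→S1 carries 26 MWh.

26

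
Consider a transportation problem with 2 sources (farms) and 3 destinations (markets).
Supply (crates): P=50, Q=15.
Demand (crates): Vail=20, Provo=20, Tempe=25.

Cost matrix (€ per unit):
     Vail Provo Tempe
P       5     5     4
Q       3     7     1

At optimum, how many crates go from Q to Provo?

0

Optimal shipments:
  P–Vail: 20 × €5 = €100
  P–Provo: 20 × €5 = €100
  P–Tempe: 10 × €4 = €40
  Q–Tempe: 15 × €1 = €15
Total cost = €255.
The route Q→Provo is not used.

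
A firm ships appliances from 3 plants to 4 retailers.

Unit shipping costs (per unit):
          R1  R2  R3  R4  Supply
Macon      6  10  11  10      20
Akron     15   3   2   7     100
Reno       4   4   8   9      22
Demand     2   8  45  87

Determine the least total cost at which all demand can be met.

A cheapest plan:
  Macon–R4: 20 × 10 = 200
  Akron–R3: 45 × 2 = 90
  Akron–R4: 55 × 7 = 385
  Reno–R1: 2 × 4 = 8
  Reno–R2: 8 × 4 = 32
  Reno–R4: 12 × 9 = 108
Total = 200 + 90 + 385 + 8 + 32 + 108 = 823.

823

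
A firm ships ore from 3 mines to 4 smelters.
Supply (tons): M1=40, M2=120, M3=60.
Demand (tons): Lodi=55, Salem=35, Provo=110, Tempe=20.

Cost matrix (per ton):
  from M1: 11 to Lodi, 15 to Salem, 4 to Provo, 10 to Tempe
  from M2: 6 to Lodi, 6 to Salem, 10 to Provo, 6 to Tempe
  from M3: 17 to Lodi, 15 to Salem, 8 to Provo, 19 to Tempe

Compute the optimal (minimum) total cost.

1400

One minimum-cost allocation:
  M1–Provo: 40 × 4 = 160
  M2–Lodi: 55 × 6 = 330
  M2–Salem: 35 × 6 = 210
  M2–Provo: 10 × 10 = 100
  M2–Tempe: 20 × 6 = 120
  M3–Provo: 60 × 8 = 480
Total = 160 + 330 + 210 + 100 + 120 + 480 = 1400.
(Supply check: M1 ships 40; M2 ships 120; M3 ships 60.)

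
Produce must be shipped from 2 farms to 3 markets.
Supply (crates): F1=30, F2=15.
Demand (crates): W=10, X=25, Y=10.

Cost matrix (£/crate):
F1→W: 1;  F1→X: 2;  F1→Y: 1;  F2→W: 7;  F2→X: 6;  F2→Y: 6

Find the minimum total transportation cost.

One minimum-cost allocation:
  F1–W: 10 × £1 = £10
  F1–X: 10 × £2 = £20
  F1–Y: 10 × £1 = £10
  F2–X: 15 × £6 = £90
Total = 10 + 20 + 10 + 90 = £130.

130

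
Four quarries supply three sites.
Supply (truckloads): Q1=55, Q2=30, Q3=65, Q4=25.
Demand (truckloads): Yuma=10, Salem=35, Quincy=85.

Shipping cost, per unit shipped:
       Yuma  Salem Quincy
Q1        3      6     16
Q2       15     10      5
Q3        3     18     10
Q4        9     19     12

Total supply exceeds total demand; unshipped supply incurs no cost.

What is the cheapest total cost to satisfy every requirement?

940

An optimal shipping plan:
  Q1 to Salem: 35 × 6 = 210
  Q2 to Quincy: 30 × 5 = 150
  Q3 to Yuma: 10 × 3 = 30
  Q3 to Quincy: 55 × 10 = 550
Total = 210 + 150 + 30 + 550 = 940.
(Supply check: Q1 ships 35; Q2 ships 30; Q3 ships 65; Q4 ships 0.)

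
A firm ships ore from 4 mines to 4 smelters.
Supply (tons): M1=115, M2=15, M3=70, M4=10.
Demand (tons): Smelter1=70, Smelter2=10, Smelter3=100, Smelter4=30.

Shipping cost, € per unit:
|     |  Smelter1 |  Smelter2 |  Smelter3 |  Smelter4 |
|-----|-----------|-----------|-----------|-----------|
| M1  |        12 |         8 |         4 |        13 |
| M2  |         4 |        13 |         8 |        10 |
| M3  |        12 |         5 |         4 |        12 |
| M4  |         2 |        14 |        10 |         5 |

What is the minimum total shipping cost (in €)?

1430

One minimum-cost allocation:
  M1 to Smelter1: 15 × €12 = €180
  M1 to Smelter3: 100 × €4 = €400
  M2 to Smelter1: 15 × €4 = €60
  M3 to Smelter1: 30 × €12 = €360
  M3 to Smelter2: 10 × €5 = €50
  M3 to Smelter4: 30 × €12 = €360
  M4 to Smelter1: 10 × €2 = €20
Total = 180 + 400 + 60 + 360 + 50 + 360 + 20 = €1430.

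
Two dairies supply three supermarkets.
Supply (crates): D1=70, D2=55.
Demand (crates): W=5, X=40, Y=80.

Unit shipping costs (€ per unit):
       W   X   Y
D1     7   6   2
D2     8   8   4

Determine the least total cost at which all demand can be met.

540

A cheapest plan:
  D1 to X: 40 × €6 = €240
  D1 to Y: 30 × €2 = €60
  D2 to W: 5 × €8 = €40
  D2 to Y: 50 × €4 = €200
Total = 240 + 60 + 40 + 200 = €540.
(Supply check: D1 ships 70; D2 ships 55.)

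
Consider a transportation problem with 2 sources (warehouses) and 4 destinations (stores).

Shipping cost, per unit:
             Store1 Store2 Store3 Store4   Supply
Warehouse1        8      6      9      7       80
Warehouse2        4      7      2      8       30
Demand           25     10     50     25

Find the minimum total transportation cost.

A cheapest plan:
  Warehouse1->Store1: 25 × 8 = 200
  Warehouse1->Store2: 10 × 6 = 60
  Warehouse1->Store3: 20 × 9 = 180
  Warehouse1->Store4: 25 × 7 = 175
  Warehouse2->Store3: 30 × 2 = 60
Total = 200 + 60 + 180 + 175 + 60 = 675.

675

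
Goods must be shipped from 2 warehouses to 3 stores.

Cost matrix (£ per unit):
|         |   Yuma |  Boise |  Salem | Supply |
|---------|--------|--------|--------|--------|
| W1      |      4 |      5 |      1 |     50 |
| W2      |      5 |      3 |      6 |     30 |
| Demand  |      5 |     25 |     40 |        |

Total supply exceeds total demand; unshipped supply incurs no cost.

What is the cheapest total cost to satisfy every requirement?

135

Optimal allocation:
  W1 to Yuma: 5 × £4 = £20
  W1 to Salem: 40 × £1 = £40
  W2 to Boise: 25 × £3 = £75
Total = 20 + 40 + 75 = £135.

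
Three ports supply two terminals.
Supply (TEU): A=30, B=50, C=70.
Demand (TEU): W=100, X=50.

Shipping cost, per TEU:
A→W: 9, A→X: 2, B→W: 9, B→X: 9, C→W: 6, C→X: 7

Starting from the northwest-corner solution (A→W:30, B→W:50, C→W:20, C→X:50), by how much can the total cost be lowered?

260

Current plan cost = 30·9 + 50·9 + 20·6 + 50·7 = 1190.
Optimal plan:
  A–X: 30 TEU
  B–W: 30 TEU
  B–X: 20 TEU
  C–W: 70 TEU
Optimal cost = 930.
Saving = 1190 − 930 = 260.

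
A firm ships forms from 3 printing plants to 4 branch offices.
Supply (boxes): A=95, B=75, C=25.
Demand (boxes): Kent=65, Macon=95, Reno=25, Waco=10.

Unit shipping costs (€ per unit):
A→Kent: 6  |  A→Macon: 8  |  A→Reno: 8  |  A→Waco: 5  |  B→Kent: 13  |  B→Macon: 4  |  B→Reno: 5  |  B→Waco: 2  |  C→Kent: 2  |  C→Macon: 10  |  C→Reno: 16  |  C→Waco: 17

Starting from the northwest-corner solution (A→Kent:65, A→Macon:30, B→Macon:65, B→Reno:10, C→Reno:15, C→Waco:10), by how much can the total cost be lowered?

350

Current plan cost = 65·6 + 30·8 + 65·4 + 10·5 + 15·16 + 10·17 = €1350.
Optimal plan:
  A to Kent: 40 × €6 = €240
  A to Macon: 20 × €8 = €160
  A to Reno: 25 × €8 = €200
  A to Waco: 10 × €5 = €50
  B to Macon: 75 × €4 = €300
  C to Kent: 25 × €2 = €50
Optimal cost = €1000.
Saving = 1350 − 1000 = €350.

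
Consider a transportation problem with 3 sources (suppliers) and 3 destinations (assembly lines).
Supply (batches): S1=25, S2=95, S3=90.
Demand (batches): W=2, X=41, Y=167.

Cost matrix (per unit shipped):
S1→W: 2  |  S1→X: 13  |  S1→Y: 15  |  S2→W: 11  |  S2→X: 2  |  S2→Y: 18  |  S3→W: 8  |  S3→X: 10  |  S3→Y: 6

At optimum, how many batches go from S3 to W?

0

Solving gives:
  S1→W: 2 × 2 = 4
  S1→Y: 23 × 15 = 345
  S2→X: 41 × 2 = 82
  S2→Y: 54 × 18 = 972
  S3→Y: 90 × 6 = 540
Total cost = 1943.
The route S3→W is not used.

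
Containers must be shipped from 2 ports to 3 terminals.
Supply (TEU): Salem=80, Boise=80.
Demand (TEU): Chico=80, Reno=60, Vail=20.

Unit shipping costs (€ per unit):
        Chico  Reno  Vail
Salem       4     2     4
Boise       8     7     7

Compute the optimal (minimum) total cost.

820

Optimal allocation:
  Salem→Chico: 20 × €4 = €80
  Salem→Reno: 60 × €2 = €120
  Boise→Chico: 60 × €8 = €480
  Boise→Vail: 20 × €7 = €140
Total = 80 + 120 + 480 + 140 = €820.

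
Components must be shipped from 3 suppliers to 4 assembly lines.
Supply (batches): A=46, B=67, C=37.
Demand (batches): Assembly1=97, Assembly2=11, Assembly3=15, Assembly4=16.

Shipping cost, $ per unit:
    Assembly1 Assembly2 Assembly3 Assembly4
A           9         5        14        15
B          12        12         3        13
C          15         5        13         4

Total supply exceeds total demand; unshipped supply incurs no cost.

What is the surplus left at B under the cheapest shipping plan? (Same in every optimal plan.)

1

Minimum-cost shipments:
  A–Assembly1: 46 × $9 = $414
  B–Assembly1: 51 × $12 = $612
  B–Assembly3: 15 × $3 = $45
  C–Assembly2: 11 × $5 = $55
  C–Assembly4: 16 × $4 = $64
Total cost = $1190.
B ships 66 of its 67, leaving 1.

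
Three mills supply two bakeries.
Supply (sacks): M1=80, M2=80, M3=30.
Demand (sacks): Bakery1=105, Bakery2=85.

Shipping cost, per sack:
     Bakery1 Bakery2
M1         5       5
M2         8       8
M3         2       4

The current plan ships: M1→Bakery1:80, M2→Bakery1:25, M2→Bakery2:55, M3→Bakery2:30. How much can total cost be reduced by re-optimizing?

Current plan cost = 80·5 + 25·8 + 55·8 + 30·4 = 1160.
Optimal plan:
  M1→Bakery1: 75 × 5 = 375
  M1→Bakery2: 5 × 5 = 25
  M2→Bakery2: 80 × 8 = 640
  M3→Bakery1: 30 × 2 = 60
Optimal cost = 1100.
Saving = 1160 − 1100 = 60.

60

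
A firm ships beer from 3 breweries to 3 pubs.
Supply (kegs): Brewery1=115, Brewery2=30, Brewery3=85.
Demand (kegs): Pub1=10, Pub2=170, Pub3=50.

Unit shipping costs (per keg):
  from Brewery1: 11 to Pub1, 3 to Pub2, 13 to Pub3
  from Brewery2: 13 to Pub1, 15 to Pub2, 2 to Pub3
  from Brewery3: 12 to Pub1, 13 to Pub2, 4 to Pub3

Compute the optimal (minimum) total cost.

One minimum-cost allocation:
  Brewery1 to Pub2: 115 × 3 = 345
  Brewery2 to Pub3: 30 × 2 = 60
  Brewery3 to Pub1: 10 × 12 = 120
  Brewery3 to Pub2: 55 × 13 = 715
  Brewery3 to Pub3: 20 × 4 = 80
Total = 345 + 60 + 120 + 715 + 80 = 1320.

1320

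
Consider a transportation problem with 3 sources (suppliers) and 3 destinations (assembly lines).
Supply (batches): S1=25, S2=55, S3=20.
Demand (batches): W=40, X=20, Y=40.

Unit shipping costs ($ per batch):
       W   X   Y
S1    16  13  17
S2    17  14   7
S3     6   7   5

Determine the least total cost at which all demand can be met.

An optimal shipping plan:
  S1–W: 5 × $16 = $80
  S1–X: 20 × $13 = $260
  S2–W: 15 × $17 = $255
  S2–Y: 40 × $7 = $280
  S3–W: 20 × $6 = $120
Total = 80 + 260 + 255 + 280 + 120 = $995.

995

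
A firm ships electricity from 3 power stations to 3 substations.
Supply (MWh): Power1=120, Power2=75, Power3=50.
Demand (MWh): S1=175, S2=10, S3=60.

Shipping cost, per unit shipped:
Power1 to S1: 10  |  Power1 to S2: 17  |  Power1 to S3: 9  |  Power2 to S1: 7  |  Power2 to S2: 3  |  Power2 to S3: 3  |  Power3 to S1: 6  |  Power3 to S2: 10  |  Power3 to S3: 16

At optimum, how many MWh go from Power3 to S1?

The minimum-cost plan:
  Power1->S1: 120 × 10 = 1200
  Power2->S1: 5 × 7 = 35
  Power2->S2: 10 × 3 = 30
  Power2->S3: 60 × 3 = 180
  Power3->S1: 50 × 6 = 300
Total cost = 1745.
So Power3→S1 carries 50 MWh.

50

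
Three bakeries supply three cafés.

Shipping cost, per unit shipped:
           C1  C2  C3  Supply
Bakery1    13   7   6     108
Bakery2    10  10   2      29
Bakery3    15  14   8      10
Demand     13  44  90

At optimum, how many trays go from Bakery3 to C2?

Solving gives:
  Bakery1–C1: 3 trays
  Bakery1–C2: 44 trays
  Bakery1–C3: 61 trays
  Bakery2–C3: 29 trays
  Bakery3–C1: 10 trays
Total cost = 921.
The route Bakery3→C2 is not used.

0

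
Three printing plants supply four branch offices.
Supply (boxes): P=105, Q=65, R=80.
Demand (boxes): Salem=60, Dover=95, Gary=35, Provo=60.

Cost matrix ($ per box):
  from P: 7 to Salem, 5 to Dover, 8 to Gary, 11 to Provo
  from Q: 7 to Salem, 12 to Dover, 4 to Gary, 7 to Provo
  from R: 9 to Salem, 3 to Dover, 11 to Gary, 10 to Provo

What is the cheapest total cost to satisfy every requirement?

1415

One minimum-cost allocation:
  P->Salem: 60 × $7 = $420
  P->Dover: 15 × $5 = $75
  P->Provo: 30 × $11 = $330
  Q->Gary: 35 × $4 = $140
  Q->Provo: 30 × $7 = $210
  R->Dover: 80 × $3 = $240
Total = 420 + 75 + 330 + 140 + 210 + 240 = $1415.
(Supply check: P ships 105; Q ships 65; R ships 80.)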